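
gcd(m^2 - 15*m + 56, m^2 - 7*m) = m - 7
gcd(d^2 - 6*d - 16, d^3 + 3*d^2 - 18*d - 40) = d + 2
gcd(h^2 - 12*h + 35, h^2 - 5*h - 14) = h - 7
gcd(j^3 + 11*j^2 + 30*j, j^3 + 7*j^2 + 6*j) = j^2 + 6*j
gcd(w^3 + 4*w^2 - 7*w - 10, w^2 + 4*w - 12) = w - 2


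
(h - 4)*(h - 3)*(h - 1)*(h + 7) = h^4 - h^3 - 37*h^2 + 121*h - 84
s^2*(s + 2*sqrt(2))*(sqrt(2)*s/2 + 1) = sqrt(2)*s^4/2 + 3*s^3 + 2*sqrt(2)*s^2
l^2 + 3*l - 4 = (l - 1)*(l + 4)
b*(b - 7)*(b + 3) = b^3 - 4*b^2 - 21*b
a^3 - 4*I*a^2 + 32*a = a*(a - 8*I)*(a + 4*I)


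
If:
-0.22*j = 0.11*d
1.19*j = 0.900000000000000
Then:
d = -1.51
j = 0.76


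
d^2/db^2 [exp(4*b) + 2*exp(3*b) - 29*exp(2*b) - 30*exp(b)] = (16*exp(3*b) + 18*exp(2*b) - 116*exp(b) - 30)*exp(b)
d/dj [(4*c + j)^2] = 8*c + 2*j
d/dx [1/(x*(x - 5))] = (5 - 2*x)/(x^2*(x^2 - 10*x + 25))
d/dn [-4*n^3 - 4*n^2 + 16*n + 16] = -12*n^2 - 8*n + 16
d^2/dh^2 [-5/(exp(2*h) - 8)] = 20*(-exp(2*h) - 8)*exp(2*h)/(exp(2*h) - 8)^3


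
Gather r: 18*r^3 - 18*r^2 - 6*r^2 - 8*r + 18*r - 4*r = 18*r^3 - 24*r^2 + 6*r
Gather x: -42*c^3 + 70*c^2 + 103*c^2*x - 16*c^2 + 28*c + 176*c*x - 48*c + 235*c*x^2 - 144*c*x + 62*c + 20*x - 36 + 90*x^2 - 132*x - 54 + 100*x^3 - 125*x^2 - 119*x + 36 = -42*c^3 + 54*c^2 + 42*c + 100*x^3 + x^2*(235*c - 35) + x*(103*c^2 + 32*c - 231) - 54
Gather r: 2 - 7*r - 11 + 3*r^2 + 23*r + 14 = 3*r^2 + 16*r + 5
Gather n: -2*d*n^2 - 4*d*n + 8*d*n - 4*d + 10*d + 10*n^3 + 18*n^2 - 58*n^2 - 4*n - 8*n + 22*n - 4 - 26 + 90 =6*d + 10*n^3 + n^2*(-2*d - 40) + n*(4*d + 10) + 60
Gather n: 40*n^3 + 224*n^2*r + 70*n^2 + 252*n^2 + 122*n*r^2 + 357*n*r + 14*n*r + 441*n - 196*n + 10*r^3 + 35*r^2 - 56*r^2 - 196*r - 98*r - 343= 40*n^3 + n^2*(224*r + 322) + n*(122*r^2 + 371*r + 245) + 10*r^3 - 21*r^2 - 294*r - 343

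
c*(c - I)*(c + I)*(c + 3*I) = c^4 + 3*I*c^3 + c^2 + 3*I*c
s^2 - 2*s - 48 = (s - 8)*(s + 6)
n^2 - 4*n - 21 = (n - 7)*(n + 3)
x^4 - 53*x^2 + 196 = (x - 7)*(x - 2)*(x + 2)*(x + 7)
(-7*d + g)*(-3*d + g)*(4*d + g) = 84*d^3 - 19*d^2*g - 6*d*g^2 + g^3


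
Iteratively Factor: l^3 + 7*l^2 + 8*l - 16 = (l + 4)*(l^2 + 3*l - 4) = (l - 1)*(l + 4)*(l + 4)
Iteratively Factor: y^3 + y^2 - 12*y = (y)*(y^2 + y - 12) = y*(y + 4)*(y - 3)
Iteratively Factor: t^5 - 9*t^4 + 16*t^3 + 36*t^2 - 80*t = (t - 4)*(t^4 - 5*t^3 - 4*t^2 + 20*t) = (t - 4)*(t - 2)*(t^3 - 3*t^2 - 10*t) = t*(t - 4)*(t - 2)*(t^2 - 3*t - 10) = t*(t - 5)*(t - 4)*(t - 2)*(t + 2)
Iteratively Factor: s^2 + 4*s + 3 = (s + 1)*(s + 3)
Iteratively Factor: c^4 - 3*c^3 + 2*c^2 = (c - 1)*(c^3 - 2*c^2) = c*(c - 1)*(c^2 - 2*c) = c*(c - 2)*(c - 1)*(c)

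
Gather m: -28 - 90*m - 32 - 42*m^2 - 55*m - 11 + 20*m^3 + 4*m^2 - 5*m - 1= 20*m^3 - 38*m^2 - 150*m - 72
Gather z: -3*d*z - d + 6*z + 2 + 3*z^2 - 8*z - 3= -d + 3*z^2 + z*(-3*d - 2) - 1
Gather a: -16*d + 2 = 2 - 16*d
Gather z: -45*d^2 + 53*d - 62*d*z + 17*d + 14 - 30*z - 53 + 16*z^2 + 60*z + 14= -45*d^2 + 70*d + 16*z^2 + z*(30 - 62*d) - 25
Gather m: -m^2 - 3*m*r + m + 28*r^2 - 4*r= -m^2 + m*(1 - 3*r) + 28*r^2 - 4*r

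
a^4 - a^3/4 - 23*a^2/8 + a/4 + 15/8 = (a - 3/2)*(a - 1)*(a + 1)*(a + 5/4)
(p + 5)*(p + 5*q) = p^2 + 5*p*q + 5*p + 25*q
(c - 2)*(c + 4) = c^2 + 2*c - 8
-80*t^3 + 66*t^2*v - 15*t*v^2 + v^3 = (-8*t + v)*(-5*t + v)*(-2*t + v)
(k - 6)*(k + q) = k^2 + k*q - 6*k - 6*q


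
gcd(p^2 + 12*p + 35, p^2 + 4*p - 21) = p + 7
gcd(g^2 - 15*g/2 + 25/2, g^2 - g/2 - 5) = g - 5/2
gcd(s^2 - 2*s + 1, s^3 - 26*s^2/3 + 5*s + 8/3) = s - 1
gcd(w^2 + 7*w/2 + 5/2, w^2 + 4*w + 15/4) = w + 5/2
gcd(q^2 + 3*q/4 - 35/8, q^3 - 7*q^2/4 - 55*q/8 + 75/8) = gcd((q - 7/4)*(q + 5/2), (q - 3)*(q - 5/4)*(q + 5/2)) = q + 5/2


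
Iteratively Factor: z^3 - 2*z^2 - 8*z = (z)*(z^2 - 2*z - 8) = z*(z + 2)*(z - 4)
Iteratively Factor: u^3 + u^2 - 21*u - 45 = (u + 3)*(u^2 - 2*u - 15) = (u - 5)*(u + 3)*(u + 3)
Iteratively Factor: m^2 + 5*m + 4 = (m + 1)*(m + 4)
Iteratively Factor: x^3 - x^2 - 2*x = (x + 1)*(x^2 - 2*x) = (x - 2)*(x + 1)*(x)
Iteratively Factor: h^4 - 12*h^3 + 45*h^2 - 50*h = (h - 5)*(h^3 - 7*h^2 + 10*h) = (h - 5)^2*(h^2 - 2*h) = h*(h - 5)^2*(h - 2)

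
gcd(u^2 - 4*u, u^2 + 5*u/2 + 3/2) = 1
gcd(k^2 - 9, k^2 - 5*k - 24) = k + 3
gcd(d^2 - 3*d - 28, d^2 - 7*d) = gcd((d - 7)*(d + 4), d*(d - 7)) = d - 7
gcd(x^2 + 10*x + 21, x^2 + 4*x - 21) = x + 7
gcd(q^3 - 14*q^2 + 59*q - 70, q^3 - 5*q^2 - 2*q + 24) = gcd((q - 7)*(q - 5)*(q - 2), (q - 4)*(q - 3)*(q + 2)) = 1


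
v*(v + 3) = v^2 + 3*v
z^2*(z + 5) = z^3 + 5*z^2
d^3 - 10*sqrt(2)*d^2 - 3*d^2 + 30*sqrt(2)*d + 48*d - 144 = (d - 3)*(d - 6*sqrt(2))*(d - 4*sqrt(2))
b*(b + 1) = b^2 + b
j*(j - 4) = j^2 - 4*j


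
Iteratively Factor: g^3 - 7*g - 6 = (g + 1)*(g^2 - g - 6) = (g - 3)*(g + 1)*(g + 2)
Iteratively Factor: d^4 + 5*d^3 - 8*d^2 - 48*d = (d + 4)*(d^3 + d^2 - 12*d) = d*(d + 4)*(d^2 + d - 12) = d*(d + 4)^2*(d - 3)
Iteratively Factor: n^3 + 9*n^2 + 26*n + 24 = (n + 3)*(n^2 + 6*n + 8) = (n + 2)*(n + 3)*(n + 4)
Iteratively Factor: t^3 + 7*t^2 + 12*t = (t + 3)*(t^2 + 4*t) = (t + 3)*(t + 4)*(t)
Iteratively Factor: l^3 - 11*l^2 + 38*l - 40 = (l - 2)*(l^2 - 9*l + 20) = (l - 4)*(l - 2)*(l - 5)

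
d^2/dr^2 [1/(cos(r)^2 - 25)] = 2*(-2*sin(r)^4 + 51*sin(r)^2 - 24)/(cos(r)^2 - 25)^3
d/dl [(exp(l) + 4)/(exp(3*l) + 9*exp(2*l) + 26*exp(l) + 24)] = (-2*exp(l) - 5)*exp(l)/(exp(4*l) + 10*exp(3*l) + 37*exp(2*l) + 60*exp(l) + 36)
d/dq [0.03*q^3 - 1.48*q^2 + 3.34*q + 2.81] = 0.09*q^2 - 2.96*q + 3.34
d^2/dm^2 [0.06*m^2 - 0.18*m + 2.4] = 0.120000000000000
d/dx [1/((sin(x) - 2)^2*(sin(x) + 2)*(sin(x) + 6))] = 2*(-10*sin(x) + cos(2*x) - 5)*cos(x)/((sin(x) - 2)^3*(sin(x) + 2)^2*(sin(x) + 6)^2)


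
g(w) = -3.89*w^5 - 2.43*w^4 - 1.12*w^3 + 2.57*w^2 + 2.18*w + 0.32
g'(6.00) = -27394.66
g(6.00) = -33533.92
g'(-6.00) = -23257.30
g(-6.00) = 27421.04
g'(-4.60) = -7855.11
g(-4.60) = 7077.63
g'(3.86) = -4904.93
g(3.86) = -3890.23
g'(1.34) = -83.06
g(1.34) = -19.48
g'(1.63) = -177.76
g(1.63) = -56.06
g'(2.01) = -397.47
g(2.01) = -161.30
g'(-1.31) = -45.75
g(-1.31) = 12.24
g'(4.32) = -7596.11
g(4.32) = -6731.79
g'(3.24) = -2490.42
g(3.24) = -1660.43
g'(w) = -19.45*w^4 - 9.72*w^3 - 3.36*w^2 + 5.14*w + 2.18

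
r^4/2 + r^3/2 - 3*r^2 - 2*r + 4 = (r/2 + 1)*(r - 2)*(r - 1)*(r + 2)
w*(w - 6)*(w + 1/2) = w^3 - 11*w^2/2 - 3*w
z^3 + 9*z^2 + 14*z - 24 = (z - 1)*(z + 4)*(z + 6)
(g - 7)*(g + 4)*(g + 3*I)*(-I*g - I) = -I*g^4 + 3*g^3 + 2*I*g^3 - 6*g^2 + 31*I*g^2 - 93*g + 28*I*g - 84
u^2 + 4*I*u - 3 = (u + I)*(u + 3*I)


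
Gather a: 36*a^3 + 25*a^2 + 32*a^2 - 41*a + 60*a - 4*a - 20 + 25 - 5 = 36*a^3 + 57*a^2 + 15*a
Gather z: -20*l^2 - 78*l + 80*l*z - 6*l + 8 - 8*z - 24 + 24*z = -20*l^2 - 84*l + z*(80*l + 16) - 16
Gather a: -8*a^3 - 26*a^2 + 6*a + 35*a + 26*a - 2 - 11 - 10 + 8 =-8*a^3 - 26*a^2 + 67*a - 15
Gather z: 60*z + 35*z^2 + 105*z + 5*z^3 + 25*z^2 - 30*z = 5*z^3 + 60*z^2 + 135*z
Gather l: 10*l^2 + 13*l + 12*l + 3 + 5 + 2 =10*l^2 + 25*l + 10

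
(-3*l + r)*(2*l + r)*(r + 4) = -6*l^2*r - 24*l^2 - l*r^2 - 4*l*r + r^3 + 4*r^2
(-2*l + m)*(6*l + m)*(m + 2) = -12*l^2*m - 24*l^2 + 4*l*m^2 + 8*l*m + m^3 + 2*m^2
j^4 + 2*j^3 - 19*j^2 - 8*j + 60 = (j - 3)*(j - 2)*(j + 2)*(j + 5)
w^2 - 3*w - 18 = (w - 6)*(w + 3)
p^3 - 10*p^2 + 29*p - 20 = (p - 5)*(p - 4)*(p - 1)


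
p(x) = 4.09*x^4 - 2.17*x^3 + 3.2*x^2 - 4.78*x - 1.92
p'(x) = 16.36*x^3 - 6.51*x^2 + 6.4*x - 4.78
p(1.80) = 30.12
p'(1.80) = 81.06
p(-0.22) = -0.68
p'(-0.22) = -6.68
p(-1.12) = 16.93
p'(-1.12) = -43.10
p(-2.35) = 179.88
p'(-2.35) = -268.09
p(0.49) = -3.51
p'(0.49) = -1.28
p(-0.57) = 2.68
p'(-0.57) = -13.57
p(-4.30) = 1648.62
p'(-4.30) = -1453.40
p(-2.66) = 279.04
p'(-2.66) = -375.78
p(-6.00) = 5911.32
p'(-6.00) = -3811.30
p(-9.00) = 28716.72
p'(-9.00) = -12516.13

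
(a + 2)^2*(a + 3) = a^3 + 7*a^2 + 16*a + 12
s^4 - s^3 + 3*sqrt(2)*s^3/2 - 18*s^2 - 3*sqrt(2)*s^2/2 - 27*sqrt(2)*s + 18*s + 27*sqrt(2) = (s - 1)*(s - 3*sqrt(2))*(s + 3*sqrt(2)/2)*(s + 3*sqrt(2))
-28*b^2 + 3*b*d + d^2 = (-4*b + d)*(7*b + d)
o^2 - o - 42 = (o - 7)*(o + 6)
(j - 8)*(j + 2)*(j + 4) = j^3 - 2*j^2 - 40*j - 64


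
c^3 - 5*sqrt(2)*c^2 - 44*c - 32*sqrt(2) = (c - 8*sqrt(2))*(c + sqrt(2))*(c + 2*sqrt(2))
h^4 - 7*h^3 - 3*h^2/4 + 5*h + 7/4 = (h - 7)*(h - 1)*(h + 1/2)^2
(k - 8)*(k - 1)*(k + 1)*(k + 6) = k^4 - 2*k^3 - 49*k^2 + 2*k + 48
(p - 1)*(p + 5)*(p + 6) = p^3 + 10*p^2 + 19*p - 30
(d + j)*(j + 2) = d*j + 2*d + j^2 + 2*j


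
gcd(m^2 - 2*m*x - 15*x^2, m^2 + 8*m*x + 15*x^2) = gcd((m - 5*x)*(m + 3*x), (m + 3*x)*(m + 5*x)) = m + 3*x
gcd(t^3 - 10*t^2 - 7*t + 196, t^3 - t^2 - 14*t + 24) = t + 4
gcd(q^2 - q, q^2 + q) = q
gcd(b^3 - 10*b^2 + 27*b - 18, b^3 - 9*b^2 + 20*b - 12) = b^2 - 7*b + 6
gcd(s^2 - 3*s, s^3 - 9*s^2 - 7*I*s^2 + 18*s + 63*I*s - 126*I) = s - 3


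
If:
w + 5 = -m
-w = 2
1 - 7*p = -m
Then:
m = -3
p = -2/7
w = -2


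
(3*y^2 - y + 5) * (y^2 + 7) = 3*y^4 - y^3 + 26*y^2 - 7*y + 35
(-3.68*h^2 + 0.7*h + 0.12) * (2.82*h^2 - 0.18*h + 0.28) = -10.3776*h^4 + 2.6364*h^3 - 0.818*h^2 + 0.1744*h + 0.0336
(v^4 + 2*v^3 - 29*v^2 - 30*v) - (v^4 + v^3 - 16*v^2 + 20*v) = v^3 - 13*v^2 - 50*v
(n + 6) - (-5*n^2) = 5*n^2 + n + 6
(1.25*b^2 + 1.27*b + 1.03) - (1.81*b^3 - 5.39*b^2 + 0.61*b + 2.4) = -1.81*b^3 + 6.64*b^2 + 0.66*b - 1.37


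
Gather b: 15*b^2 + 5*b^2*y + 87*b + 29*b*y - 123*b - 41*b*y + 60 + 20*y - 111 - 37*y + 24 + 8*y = b^2*(5*y + 15) + b*(-12*y - 36) - 9*y - 27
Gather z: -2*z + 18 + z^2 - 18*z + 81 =z^2 - 20*z + 99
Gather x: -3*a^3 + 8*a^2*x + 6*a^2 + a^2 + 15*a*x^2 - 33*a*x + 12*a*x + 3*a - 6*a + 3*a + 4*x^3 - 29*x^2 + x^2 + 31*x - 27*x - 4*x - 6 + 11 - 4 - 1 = -3*a^3 + 7*a^2 + 4*x^3 + x^2*(15*a - 28) + x*(8*a^2 - 21*a)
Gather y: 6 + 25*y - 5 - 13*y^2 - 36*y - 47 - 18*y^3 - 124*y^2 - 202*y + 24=-18*y^3 - 137*y^2 - 213*y - 22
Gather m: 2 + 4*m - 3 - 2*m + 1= 2*m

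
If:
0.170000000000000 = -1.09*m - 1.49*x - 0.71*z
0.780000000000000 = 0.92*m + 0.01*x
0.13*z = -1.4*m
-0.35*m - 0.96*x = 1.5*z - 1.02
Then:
No Solution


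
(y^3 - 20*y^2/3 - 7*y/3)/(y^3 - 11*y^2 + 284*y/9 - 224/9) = 3*y*(3*y + 1)/(9*y^2 - 36*y + 32)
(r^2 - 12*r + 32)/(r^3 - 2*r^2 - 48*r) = (r - 4)/(r*(r + 6))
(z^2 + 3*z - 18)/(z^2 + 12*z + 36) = (z - 3)/(z + 6)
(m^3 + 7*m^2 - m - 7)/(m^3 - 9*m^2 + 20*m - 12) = (m^2 + 8*m + 7)/(m^2 - 8*m + 12)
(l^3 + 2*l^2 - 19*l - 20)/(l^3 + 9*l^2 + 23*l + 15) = (l - 4)/(l + 3)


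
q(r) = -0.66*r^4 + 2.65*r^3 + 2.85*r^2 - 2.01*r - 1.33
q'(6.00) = -251.85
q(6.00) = -193.75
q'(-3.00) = 123.72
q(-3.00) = -94.66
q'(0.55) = 3.09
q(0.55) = -1.19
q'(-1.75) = 26.51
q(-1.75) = -9.48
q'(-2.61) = 84.21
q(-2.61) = -54.41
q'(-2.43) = 68.96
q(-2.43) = -40.65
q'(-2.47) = 72.20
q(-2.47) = -43.48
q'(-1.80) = 28.88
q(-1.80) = -10.86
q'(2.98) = 15.71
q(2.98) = 36.07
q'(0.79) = 6.15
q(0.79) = -0.09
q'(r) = -2.64*r^3 + 7.95*r^2 + 5.7*r - 2.01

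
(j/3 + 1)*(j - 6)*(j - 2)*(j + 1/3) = j^4/3 - 14*j^3/9 - 41*j^2/9 + 32*j/3 + 4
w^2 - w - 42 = (w - 7)*(w + 6)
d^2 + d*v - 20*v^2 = (d - 4*v)*(d + 5*v)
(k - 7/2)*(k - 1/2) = k^2 - 4*k + 7/4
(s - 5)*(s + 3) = s^2 - 2*s - 15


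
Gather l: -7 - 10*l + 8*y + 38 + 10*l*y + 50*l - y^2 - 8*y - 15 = l*(10*y + 40) - y^2 + 16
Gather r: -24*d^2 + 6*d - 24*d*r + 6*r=-24*d^2 + 6*d + r*(6 - 24*d)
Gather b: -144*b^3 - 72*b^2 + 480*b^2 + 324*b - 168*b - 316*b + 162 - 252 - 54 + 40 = -144*b^3 + 408*b^2 - 160*b - 104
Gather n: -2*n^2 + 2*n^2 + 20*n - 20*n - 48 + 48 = 0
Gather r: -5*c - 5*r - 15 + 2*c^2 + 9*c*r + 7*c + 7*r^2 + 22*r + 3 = 2*c^2 + 2*c + 7*r^2 + r*(9*c + 17) - 12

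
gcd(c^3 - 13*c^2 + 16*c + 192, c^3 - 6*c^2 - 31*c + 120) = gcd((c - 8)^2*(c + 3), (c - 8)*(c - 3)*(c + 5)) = c - 8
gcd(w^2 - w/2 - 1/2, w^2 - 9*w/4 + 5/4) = w - 1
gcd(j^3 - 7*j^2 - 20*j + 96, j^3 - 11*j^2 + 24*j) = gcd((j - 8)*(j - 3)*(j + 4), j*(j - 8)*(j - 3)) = j^2 - 11*j + 24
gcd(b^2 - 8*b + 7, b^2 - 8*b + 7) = b^2 - 8*b + 7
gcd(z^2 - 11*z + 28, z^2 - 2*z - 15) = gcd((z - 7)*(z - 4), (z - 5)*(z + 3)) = 1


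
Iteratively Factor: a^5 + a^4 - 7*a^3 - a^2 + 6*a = (a + 3)*(a^4 - 2*a^3 - a^2 + 2*a) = (a - 2)*(a + 3)*(a^3 - a) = (a - 2)*(a - 1)*(a + 3)*(a^2 + a) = (a - 2)*(a - 1)*(a + 1)*(a + 3)*(a)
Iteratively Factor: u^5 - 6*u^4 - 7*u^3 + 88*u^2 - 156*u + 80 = (u - 1)*(u^4 - 5*u^3 - 12*u^2 + 76*u - 80) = (u - 2)*(u - 1)*(u^3 - 3*u^2 - 18*u + 40) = (u - 2)*(u - 1)*(u + 4)*(u^2 - 7*u + 10) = (u - 2)^2*(u - 1)*(u + 4)*(u - 5)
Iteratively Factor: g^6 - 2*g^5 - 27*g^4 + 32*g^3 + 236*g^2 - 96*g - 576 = (g + 3)*(g^5 - 5*g^4 - 12*g^3 + 68*g^2 + 32*g - 192) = (g - 2)*(g + 3)*(g^4 - 3*g^3 - 18*g^2 + 32*g + 96) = (g - 2)*(g + 3)^2*(g^3 - 6*g^2 + 32) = (g - 2)*(g + 2)*(g + 3)^2*(g^2 - 8*g + 16) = (g - 4)*(g - 2)*(g + 2)*(g + 3)^2*(g - 4)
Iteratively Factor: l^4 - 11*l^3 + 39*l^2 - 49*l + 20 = (l - 1)*(l^3 - 10*l^2 + 29*l - 20) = (l - 4)*(l - 1)*(l^2 - 6*l + 5) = (l - 5)*(l - 4)*(l - 1)*(l - 1)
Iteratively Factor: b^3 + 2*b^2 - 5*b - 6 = (b + 1)*(b^2 + b - 6) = (b - 2)*(b + 1)*(b + 3)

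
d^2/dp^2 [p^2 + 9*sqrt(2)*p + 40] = 2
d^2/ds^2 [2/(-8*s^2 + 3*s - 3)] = 4*(64*s^2 - 24*s - (16*s - 3)^2 + 24)/(8*s^2 - 3*s + 3)^3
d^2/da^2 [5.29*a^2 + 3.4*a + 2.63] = 10.5800000000000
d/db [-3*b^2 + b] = 1 - 6*b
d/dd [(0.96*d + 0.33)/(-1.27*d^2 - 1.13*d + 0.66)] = (1.2192*d^2 + 0.8382*d + 1.0065)/(1.6129*d^4 + 2.8702*d^3 - 0.3995*d^2 - 1.4916*d + 0.4356)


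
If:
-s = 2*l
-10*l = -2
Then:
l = 1/5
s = -2/5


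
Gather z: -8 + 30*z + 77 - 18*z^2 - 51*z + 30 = -18*z^2 - 21*z + 99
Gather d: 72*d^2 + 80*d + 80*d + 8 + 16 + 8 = 72*d^2 + 160*d + 32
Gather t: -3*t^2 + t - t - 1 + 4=3 - 3*t^2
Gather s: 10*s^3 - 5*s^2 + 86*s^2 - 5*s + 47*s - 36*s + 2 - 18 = 10*s^3 + 81*s^2 + 6*s - 16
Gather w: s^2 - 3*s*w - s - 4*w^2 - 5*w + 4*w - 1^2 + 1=s^2 - s - 4*w^2 + w*(-3*s - 1)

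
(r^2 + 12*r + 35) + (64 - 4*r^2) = -3*r^2 + 12*r + 99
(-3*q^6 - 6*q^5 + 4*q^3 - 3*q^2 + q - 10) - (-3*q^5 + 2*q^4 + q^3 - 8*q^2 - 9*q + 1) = -3*q^6 - 3*q^5 - 2*q^4 + 3*q^3 + 5*q^2 + 10*q - 11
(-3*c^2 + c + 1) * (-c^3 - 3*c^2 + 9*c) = 3*c^5 + 8*c^4 - 31*c^3 + 6*c^2 + 9*c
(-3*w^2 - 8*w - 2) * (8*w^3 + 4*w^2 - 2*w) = -24*w^5 - 76*w^4 - 42*w^3 + 8*w^2 + 4*w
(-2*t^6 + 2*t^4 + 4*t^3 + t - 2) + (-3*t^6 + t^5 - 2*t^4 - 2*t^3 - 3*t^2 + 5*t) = -5*t^6 + t^5 + 2*t^3 - 3*t^2 + 6*t - 2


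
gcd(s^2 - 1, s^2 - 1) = s^2 - 1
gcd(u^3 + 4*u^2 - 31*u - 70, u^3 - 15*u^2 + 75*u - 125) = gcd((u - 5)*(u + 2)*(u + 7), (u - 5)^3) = u - 5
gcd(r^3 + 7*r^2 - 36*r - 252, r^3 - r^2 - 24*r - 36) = r - 6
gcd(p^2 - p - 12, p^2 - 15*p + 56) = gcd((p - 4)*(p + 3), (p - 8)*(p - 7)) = 1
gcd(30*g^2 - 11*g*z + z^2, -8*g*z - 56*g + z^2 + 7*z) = 1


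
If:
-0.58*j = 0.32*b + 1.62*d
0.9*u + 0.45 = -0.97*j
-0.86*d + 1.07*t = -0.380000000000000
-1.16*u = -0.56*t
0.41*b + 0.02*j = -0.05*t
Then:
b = 0.05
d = 0.11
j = -0.35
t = -0.26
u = -0.13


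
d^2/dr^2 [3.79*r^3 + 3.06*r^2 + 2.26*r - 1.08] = 22.74*r + 6.12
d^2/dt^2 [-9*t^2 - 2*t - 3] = -18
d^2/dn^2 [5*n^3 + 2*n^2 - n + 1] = 30*n + 4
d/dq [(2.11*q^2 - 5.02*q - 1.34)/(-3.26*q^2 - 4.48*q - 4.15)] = (-25.818*q^2 - 26.2498*q + 14.8298)/(10.6276*q^4 + 29.2096*q^3 + 47.1284*q^2 + 37.184*q + 17.2225)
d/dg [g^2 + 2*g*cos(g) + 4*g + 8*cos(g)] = -2*g*sin(g) + 2*g - 8*sin(g) + 2*cos(g) + 4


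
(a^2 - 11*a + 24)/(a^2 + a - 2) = (a^2 - 11*a + 24)/(a^2 + a - 2)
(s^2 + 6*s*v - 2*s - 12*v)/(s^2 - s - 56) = (-s^2 - 6*s*v + 2*s + 12*v)/(-s^2 + s + 56)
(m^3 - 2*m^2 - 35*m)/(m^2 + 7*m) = (m^2 - 2*m - 35)/(m + 7)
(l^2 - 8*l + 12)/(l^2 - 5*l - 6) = (l - 2)/(l + 1)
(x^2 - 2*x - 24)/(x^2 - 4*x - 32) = (x - 6)/(x - 8)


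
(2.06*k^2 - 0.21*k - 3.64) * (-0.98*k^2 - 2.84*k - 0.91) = -2.0188*k^4 - 5.6446*k^3 + 2.289*k^2 + 10.5287*k + 3.3124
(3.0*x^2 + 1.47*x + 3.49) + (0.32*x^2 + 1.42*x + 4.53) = 3.32*x^2 + 2.89*x + 8.02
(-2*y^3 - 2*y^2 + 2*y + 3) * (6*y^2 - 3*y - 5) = -12*y^5 - 6*y^4 + 28*y^3 + 22*y^2 - 19*y - 15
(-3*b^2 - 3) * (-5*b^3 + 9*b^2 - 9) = 15*b^5 - 27*b^4 + 15*b^3 + 27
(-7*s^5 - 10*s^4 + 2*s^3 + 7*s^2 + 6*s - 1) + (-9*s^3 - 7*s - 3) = -7*s^5 - 10*s^4 - 7*s^3 + 7*s^2 - s - 4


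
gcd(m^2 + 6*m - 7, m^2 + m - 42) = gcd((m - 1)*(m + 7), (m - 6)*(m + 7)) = m + 7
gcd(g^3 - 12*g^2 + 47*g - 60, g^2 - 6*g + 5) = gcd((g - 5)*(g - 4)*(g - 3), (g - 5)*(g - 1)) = g - 5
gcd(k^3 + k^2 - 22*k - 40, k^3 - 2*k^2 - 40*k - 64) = k^2 + 6*k + 8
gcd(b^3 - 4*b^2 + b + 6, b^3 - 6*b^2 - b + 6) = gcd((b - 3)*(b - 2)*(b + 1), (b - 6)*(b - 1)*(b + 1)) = b + 1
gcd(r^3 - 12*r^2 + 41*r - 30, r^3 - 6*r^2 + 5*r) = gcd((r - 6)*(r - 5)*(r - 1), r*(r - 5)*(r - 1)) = r^2 - 6*r + 5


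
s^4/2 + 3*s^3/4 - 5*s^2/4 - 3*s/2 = s*(s/2 + 1/2)*(s - 3/2)*(s + 2)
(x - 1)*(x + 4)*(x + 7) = x^3 + 10*x^2 + 17*x - 28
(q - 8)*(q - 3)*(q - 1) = q^3 - 12*q^2 + 35*q - 24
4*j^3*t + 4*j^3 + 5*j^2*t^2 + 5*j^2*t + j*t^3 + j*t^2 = (j + t)*(4*j + t)*(j*t + j)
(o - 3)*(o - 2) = o^2 - 5*o + 6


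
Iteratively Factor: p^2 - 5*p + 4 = (p - 4)*(p - 1)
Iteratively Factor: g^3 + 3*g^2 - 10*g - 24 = (g + 2)*(g^2 + g - 12) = (g - 3)*(g + 2)*(g + 4)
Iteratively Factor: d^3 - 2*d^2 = (d)*(d^2 - 2*d) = d*(d - 2)*(d)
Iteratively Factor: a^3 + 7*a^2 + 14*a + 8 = (a + 2)*(a^2 + 5*a + 4) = (a + 2)*(a + 4)*(a + 1)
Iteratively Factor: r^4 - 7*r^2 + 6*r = (r - 2)*(r^3 + 2*r^2 - 3*r) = r*(r - 2)*(r^2 + 2*r - 3) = r*(r - 2)*(r + 3)*(r - 1)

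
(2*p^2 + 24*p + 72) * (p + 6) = 2*p^3 + 36*p^2 + 216*p + 432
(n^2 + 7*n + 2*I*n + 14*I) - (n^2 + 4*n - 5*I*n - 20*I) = 3*n + 7*I*n + 34*I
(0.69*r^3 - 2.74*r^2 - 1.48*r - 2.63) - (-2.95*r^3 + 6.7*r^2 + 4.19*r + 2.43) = 3.64*r^3 - 9.44*r^2 - 5.67*r - 5.06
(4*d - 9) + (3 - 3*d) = d - 6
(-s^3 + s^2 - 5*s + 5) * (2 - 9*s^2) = 9*s^5 - 9*s^4 + 43*s^3 - 43*s^2 - 10*s + 10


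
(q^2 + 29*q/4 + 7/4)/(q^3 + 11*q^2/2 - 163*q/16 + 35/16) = 4*(4*q + 1)/(16*q^2 - 24*q + 5)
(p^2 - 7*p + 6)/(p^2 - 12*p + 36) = (p - 1)/(p - 6)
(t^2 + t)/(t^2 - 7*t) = (t + 1)/(t - 7)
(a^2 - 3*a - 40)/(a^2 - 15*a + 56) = (a + 5)/(a - 7)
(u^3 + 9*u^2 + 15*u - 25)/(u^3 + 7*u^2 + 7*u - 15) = (u + 5)/(u + 3)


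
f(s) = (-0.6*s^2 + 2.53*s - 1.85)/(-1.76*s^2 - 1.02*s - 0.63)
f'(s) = (2.53 - 1.2*s)/(-1.76*s^2 - 1.02*s - 0.63) + (3.52*s + 1.02)*(-0.6*s^2 + 2.53*s - 1.85)/(-1.76*s^2 - 1.02*s - 0.63)^2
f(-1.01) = 3.60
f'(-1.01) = 3.85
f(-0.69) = 5.08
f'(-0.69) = 4.97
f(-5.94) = 0.67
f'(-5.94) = 0.07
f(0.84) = 0.05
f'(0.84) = -0.64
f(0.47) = 0.53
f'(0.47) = -2.26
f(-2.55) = 1.29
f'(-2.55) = 0.49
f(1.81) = -0.09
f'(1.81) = 0.04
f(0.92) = 0.01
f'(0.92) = -0.48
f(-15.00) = 0.46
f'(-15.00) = 0.01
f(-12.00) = 0.49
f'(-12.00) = 0.01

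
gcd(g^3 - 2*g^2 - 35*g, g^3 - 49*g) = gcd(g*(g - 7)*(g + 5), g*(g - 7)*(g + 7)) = g^2 - 7*g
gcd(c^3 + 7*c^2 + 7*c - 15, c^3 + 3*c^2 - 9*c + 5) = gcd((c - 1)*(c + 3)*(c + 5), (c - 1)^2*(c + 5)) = c^2 + 4*c - 5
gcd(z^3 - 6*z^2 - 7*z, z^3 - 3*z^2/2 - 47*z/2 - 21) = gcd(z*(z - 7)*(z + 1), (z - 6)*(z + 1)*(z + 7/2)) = z + 1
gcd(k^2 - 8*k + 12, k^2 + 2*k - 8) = k - 2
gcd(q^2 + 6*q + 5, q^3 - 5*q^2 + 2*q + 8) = q + 1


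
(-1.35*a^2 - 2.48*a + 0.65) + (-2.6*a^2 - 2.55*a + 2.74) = -3.95*a^2 - 5.03*a + 3.39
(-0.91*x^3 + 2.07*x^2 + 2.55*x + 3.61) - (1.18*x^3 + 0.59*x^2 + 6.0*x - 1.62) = -2.09*x^3 + 1.48*x^2 - 3.45*x + 5.23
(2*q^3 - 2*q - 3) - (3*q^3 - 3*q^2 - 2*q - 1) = -q^3 + 3*q^2 - 2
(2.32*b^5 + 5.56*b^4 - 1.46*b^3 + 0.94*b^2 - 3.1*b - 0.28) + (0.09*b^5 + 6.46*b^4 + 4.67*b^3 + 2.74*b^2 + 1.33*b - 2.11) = 2.41*b^5 + 12.02*b^4 + 3.21*b^3 + 3.68*b^2 - 1.77*b - 2.39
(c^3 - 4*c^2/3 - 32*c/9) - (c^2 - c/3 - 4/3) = c^3 - 7*c^2/3 - 29*c/9 + 4/3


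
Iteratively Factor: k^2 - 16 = (k - 4)*(k + 4)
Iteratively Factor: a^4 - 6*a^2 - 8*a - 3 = (a - 3)*(a^3 + 3*a^2 + 3*a + 1) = (a - 3)*(a + 1)*(a^2 + 2*a + 1) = (a - 3)*(a + 1)^2*(a + 1)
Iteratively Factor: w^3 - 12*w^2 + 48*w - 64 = (w - 4)*(w^2 - 8*w + 16) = (w - 4)^2*(w - 4)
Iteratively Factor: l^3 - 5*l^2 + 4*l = (l - 4)*(l^2 - l) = (l - 4)*(l - 1)*(l)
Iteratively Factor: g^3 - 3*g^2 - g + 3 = (g - 1)*(g^2 - 2*g - 3) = (g - 1)*(g + 1)*(g - 3)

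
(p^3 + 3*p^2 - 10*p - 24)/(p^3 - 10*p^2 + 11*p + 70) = (p^2 + p - 12)/(p^2 - 12*p + 35)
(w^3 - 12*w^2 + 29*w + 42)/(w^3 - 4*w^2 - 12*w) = (w^2 - 6*w - 7)/(w*(w + 2))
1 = 1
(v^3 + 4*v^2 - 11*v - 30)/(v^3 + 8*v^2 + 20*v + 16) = (v^2 + 2*v - 15)/(v^2 + 6*v + 8)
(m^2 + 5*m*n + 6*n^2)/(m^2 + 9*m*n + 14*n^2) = (m + 3*n)/(m + 7*n)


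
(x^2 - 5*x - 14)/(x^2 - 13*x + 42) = (x + 2)/(x - 6)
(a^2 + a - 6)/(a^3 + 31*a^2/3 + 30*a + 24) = 3*(a - 2)/(3*a^2 + 22*a + 24)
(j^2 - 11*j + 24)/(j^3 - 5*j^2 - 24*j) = (j - 3)/(j*(j + 3))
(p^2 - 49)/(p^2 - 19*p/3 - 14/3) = 3*(p + 7)/(3*p + 2)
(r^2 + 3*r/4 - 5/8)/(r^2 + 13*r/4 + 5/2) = (r - 1/2)/(r + 2)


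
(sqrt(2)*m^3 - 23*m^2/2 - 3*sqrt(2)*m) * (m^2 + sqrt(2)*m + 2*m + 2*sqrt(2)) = sqrt(2)*m^5 - 19*m^4/2 + 2*sqrt(2)*m^4 - 29*sqrt(2)*m^3/2 - 19*m^3 - 29*sqrt(2)*m^2 - 6*m^2 - 12*m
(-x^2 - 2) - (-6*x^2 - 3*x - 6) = 5*x^2 + 3*x + 4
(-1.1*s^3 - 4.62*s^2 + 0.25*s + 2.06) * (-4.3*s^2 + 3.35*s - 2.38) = 4.73*s^5 + 16.181*s^4 - 13.934*s^3 + 2.9751*s^2 + 6.306*s - 4.9028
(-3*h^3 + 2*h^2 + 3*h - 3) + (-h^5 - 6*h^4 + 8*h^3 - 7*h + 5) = -h^5 - 6*h^4 + 5*h^3 + 2*h^2 - 4*h + 2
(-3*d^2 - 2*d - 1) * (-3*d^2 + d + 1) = 9*d^4 + 3*d^3 - 2*d^2 - 3*d - 1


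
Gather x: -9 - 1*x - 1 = -x - 10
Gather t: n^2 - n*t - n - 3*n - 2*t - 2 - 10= n^2 - 4*n + t*(-n - 2) - 12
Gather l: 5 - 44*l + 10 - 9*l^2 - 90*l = -9*l^2 - 134*l + 15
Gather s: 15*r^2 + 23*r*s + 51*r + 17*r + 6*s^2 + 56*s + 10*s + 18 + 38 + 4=15*r^2 + 68*r + 6*s^2 + s*(23*r + 66) + 60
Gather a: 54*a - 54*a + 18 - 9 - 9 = 0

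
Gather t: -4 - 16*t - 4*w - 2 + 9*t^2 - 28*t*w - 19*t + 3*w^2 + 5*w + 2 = 9*t^2 + t*(-28*w - 35) + 3*w^2 + w - 4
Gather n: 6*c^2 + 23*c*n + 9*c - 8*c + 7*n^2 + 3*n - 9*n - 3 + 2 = 6*c^2 + c + 7*n^2 + n*(23*c - 6) - 1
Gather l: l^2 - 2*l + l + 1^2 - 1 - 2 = l^2 - l - 2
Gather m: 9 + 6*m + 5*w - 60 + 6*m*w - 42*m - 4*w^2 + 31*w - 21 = m*(6*w - 36) - 4*w^2 + 36*w - 72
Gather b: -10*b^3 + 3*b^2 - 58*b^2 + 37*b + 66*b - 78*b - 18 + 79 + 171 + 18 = -10*b^3 - 55*b^2 + 25*b + 250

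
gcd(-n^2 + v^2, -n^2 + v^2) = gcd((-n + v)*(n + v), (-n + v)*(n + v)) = -n^2 + v^2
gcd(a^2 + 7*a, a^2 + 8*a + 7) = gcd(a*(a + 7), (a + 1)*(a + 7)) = a + 7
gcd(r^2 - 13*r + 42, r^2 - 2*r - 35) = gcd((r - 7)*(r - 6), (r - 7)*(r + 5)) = r - 7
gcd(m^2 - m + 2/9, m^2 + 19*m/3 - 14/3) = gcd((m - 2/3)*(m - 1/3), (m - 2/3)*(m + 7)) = m - 2/3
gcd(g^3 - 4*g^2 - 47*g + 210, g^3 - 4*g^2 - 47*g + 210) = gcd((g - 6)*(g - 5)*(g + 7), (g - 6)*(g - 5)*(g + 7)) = g^3 - 4*g^2 - 47*g + 210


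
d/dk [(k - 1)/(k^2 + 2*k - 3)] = -1/(k^2 + 6*k + 9)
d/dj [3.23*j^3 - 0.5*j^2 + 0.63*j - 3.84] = 9.69*j^2 - 1.0*j + 0.63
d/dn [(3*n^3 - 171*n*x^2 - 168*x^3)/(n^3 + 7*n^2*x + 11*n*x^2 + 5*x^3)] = 3*x*(7*n^2 + 122*n*x + 331*x^2)/(n^4 + 12*n^3*x + 46*n^2*x^2 + 60*n*x^3 + 25*x^4)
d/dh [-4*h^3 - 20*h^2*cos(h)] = 4*h*(5*h*sin(h) - 3*h - 10*cos(h))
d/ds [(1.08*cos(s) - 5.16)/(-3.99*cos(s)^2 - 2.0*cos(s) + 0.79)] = (-4.3092*cos(s)^2 + 41.1768*cos(s) + 9.4668)*sin(s)/(15.9201*cos(s)^4 + 15.96*cos(s)^3 - 2.3042*cos(s)^2 - 3.16*cos(s) + 0.6241)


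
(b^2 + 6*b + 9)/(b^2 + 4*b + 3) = (b + 3)/(b + 1)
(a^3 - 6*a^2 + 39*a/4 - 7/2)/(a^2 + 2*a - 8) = (a^2 - 4*a + 7/4)/(a + 4)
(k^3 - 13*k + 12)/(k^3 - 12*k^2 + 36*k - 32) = (k^3 - 13*k + 12)/(k^3 - 12*k^2 + 36*k - 32)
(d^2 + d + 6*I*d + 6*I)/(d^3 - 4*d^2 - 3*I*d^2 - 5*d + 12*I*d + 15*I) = (d + 6*I)/(d^2 - d*(5 + 3*I) + 15*I)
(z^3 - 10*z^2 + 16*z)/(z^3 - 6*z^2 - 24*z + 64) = z/(z + 4)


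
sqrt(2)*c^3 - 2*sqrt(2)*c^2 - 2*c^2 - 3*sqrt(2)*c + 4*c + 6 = (c - 3)*(c - sqrt(2))*(sqrt(2)*c + sqrt(2))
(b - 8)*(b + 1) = b^2 - 7*b - 8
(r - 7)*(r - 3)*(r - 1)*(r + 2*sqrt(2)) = r^4 - 11*r^3 + 2*sqrt(2)*r^3 - 22*sqrt(2)*r^2 + 31*r^2 - 21*r + 62*sqrt(2)*r - 42*sqrt(2)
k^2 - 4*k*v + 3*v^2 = (k - 3*v)*(k - v)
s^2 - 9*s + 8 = (s - 8)*(s - 1)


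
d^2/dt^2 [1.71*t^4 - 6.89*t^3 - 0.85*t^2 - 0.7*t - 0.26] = 20.52*t^2 - 41.34*t - 1.7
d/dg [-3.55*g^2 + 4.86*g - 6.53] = 4.86 - 7.1*g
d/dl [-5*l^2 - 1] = -10*l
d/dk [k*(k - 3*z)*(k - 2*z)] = 3*k^2 - 10*k*z + 6*z^2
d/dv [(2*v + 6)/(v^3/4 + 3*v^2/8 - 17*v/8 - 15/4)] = 16*(-4*v^3 - 21*v^2 - 18*v + 21)/(4*v^6 + 12*v^5 - 59*v^4 - 222*v^3 + 109*v^2 + 1020*v + 900)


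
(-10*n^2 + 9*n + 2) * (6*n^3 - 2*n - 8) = -60*n^5 + 54*n^4 + 32*n^3 + 62*n^2 - 76*n - 16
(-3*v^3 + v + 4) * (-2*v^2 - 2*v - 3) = 6*v^5 + 6*v^4 + 7*v^3 - 10*v^2 - 11*v - 12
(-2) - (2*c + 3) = -2*c - 5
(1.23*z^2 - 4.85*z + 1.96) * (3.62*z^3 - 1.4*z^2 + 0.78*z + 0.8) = 4.4526*z^5 - 19.279*z^4 + 14.8446*z^3 - 5.543*z^2 - 2.3512*z + 1.568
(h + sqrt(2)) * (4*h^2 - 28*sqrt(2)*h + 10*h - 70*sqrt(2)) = 4*h^3 - 24*sqrt(2)*h^2 + 10*h^2 - 60*sqrt(2)*h - 56*h - 140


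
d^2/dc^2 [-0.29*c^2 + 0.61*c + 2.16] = -0.580000000000000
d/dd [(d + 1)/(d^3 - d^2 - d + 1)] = -2/(d^3 - 3*d^2 + 3*d - 1)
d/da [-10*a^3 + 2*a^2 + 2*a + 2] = -30*a^2 + 4*a + 2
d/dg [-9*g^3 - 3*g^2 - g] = -27*g^2 - 6*g - 1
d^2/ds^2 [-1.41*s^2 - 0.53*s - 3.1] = -2.82000000000000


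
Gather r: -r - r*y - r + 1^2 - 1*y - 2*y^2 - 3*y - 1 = r*(-y - 2) - 2*y^2 - 4*y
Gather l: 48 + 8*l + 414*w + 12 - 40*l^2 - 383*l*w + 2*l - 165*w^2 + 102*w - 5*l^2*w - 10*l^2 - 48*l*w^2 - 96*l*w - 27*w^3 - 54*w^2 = l^2*(-5*w - 50) + l*(-48*w^2 - 479*w + 10) - 27*w^3 - 219*w^2 + 516*w + 60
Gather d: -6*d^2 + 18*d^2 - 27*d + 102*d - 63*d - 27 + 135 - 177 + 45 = 12*d^2 + 12*d - 24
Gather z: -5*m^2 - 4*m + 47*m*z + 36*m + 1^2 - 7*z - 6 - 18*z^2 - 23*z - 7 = -5*m^2 + 32*m - 18*z^2 + z*(47*m - 30) - 12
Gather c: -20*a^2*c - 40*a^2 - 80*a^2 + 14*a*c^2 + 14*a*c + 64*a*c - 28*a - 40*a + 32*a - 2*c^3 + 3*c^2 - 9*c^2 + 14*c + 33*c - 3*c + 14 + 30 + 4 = -120*a^2 - 36*a - 2*c^3 + c^2*(14*a - 6) + c*(-20*a^2 + 78*a + 44) + 48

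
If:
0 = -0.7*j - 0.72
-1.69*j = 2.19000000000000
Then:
No Solution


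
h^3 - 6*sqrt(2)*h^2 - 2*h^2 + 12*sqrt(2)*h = h*(h - 2)*(h - 6*sqrt(2))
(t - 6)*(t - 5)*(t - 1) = t^3 - 12*t^2 + 41*t - 30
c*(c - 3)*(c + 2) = c^3 - c^2 - 6*c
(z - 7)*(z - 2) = z^2 - 9*z + 14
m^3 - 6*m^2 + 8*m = m*(m - 4)*(m - 2)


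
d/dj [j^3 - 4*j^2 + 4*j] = 3*j^2 - 8*j + 4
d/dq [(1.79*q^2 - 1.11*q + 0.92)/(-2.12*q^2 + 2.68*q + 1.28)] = (2.444*q^2 + 8.4832*q - 3.8864)/(4.4944*q^4 - 11.3632*q^3 + 1.7552*q^2 + 6.8608*q + 1.6384)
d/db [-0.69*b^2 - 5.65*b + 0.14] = -1.38*b - 5.65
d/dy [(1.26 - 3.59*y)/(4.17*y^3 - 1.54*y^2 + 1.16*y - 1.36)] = (29.9406*y^3 - 21.2912*y^2 + 3.8808*y + 3.4208)/(17.3889*y^6 - 12.8436*y^5 + 12.046*y^4 - 14.9152*y^3 + 5.5344*y^2 - 3.1552*y + 1.8496)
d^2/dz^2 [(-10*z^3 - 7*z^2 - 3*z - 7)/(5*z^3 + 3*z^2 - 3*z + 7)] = 2*(-25*z^6 - 675*z^5 + 600*z^4 + 860*z^3 + 1827*z^2 - 357*z - 322)/(125*z^9 + 225*z^8 - 90*z^7 + 282*z^6 + 684*z^5 - 360*z^4 + 330*z^3 + 630*z^2 - 441*z + 343)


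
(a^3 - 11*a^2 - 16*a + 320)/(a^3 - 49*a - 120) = (a - 8)/(a + 3)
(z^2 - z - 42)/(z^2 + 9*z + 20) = (z^2 - z - 42)/(z^2 + 9*z + 20)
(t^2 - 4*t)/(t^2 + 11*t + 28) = t*(t - 4)/(t^2 + 11*t + 28)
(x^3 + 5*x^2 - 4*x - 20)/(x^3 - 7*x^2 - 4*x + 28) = (x + 5)/(x - 7)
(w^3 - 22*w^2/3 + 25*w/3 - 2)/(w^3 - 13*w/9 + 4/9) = 3*(w - 6)/(3*w + 4)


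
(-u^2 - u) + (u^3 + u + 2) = u^3 - u^2 + 2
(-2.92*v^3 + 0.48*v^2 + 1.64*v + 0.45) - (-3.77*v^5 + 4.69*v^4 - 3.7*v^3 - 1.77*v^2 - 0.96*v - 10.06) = 3.77*v^5 - 4.69*v^4 + 0.78*v^3 + 2.25*v^2 + 2.6*v + 10.51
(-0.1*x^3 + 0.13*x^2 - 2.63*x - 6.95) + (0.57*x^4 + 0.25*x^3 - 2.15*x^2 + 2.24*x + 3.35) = 0.57*x^4 + 0.15*x^3 - 2.02*x^2 - 0.39*x - 3.6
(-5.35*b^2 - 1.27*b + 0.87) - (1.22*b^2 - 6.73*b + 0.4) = -6.57*b^2 + 5.46*b + 0.47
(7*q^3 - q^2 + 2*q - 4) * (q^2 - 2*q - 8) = 7*q^5 - 15*q^4 - 52*q^3 - 8*q + 32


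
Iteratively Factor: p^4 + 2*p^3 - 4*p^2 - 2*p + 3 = (p - 1)*(p^3 + 3*p^2 - p - 3) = (p - 1)^2*(p^2 + 4*p + 3) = (p - 1)^2*(p + 3)*(p + 1)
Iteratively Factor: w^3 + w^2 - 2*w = (w - 1)*(w^2 + 2*w) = w*(w - 1)*(w + 2)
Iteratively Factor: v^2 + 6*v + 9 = (v + 3)*(v + 3)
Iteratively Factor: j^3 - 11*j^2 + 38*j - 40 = (j - 5)*(j^2 - 6*j + 8) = (j - 5)*(j - 2)*(j - 4)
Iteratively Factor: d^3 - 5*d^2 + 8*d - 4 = (d - 2)*(d^2 - 3*d + 2) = (d - 2)^2*(d - 1)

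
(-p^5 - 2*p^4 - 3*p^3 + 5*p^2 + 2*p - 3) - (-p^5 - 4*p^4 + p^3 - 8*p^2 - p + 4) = 2*p^4 - 4*p^3 + 13*p^2 + 3*p - 7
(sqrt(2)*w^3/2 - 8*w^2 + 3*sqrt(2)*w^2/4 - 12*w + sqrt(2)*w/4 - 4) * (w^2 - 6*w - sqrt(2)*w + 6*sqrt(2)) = sqrt(2)*w^5/2 - 9*w^4 - 9*sqrt(2)*w^4/4 + 15*sqrt(2)*w^3/4 + 81*w^3/2 - 75*sqrt(2)*w^2/2 + 153*w^2/2 - 68*sqrt(2)*w + 27*w - 24*sqrt(2)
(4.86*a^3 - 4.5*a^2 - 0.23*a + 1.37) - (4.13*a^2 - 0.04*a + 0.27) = 4.86*a^3 - 8.63*a^2 - 0.19*a + 1.1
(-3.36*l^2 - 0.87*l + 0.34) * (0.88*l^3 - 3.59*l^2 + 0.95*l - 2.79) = -2.9568*l^5 + 11.2968*l^4 + 0.2305*l^3 + 7.3273*l^2 + 2.7503*l - 0.9486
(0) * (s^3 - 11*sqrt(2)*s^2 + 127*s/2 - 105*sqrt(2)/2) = 0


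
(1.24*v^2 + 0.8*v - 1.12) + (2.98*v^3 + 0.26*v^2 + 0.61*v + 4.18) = 2.98*v^3 + 1.5*v^2 + 1.41*v + 3.06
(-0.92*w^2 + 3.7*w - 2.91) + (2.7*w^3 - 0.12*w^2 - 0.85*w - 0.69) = 2.7*w^3 - 1.04*w^2 + 2.85*w - 3.6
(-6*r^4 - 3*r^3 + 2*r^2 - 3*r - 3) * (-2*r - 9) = 12*r^5 + 60*r^4 + 23*r^3 - 12*r^2 + 33*r + 27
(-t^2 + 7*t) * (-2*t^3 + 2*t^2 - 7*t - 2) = 2*t^5 - 16*t^4 + 21*t^3 - 47*t^2 - 14*t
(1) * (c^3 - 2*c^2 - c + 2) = c^3 - 2*c^2 - c + 2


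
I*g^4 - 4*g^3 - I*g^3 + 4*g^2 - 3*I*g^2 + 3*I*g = g*(g + I)*(g + 3*I)*(I*g - I)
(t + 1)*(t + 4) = t^2 + 5*t + 4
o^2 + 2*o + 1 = (o + 1)^2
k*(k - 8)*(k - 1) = k^3 - 9*k^2 + 8*k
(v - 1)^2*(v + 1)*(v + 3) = v^4 + 2*v^3 - 4*v^2 - 2*v + 3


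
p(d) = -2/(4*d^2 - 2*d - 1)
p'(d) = -2*(2 - 8*d)/(4*d^2 - 2*d - 1)^2 = 4*(4*d - 1)/(-4*d^2 + 2*d + 1)^2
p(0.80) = 50.00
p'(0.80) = 5500.00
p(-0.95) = -0.44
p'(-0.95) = -0.94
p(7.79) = -0.01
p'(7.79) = 0.00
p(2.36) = -0.12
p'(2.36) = 0.12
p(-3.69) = -0.03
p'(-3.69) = -0.02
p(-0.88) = -0.52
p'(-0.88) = -1.21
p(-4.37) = -0.02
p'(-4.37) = -0.01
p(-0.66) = -0.97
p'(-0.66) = -3.42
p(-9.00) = -0.00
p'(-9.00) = 0.00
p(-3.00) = -0.05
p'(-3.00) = -0.03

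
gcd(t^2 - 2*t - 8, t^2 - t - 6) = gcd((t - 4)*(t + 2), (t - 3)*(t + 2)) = t + 2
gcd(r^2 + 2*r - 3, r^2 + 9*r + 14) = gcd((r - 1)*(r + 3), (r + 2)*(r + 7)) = 1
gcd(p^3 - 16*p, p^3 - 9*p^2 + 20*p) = p^2 - 4*p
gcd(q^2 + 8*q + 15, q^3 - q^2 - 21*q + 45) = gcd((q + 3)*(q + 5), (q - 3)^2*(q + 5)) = q + 5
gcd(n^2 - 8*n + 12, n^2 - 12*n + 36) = n - 6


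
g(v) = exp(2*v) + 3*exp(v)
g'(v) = 2*exp(2*v) + 3*exp(v)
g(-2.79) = 0.19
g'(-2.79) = 0.19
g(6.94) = 1069712.63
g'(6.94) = 2136326.94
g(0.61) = 8.91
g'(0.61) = 12.30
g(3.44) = 1066.19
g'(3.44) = 2038.81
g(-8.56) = 0.00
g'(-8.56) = 0.00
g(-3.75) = 0.07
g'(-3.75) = 0.07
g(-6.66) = 0.00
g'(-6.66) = 0.00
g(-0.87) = 1.43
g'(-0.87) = 1.61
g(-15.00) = 0.00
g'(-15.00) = 0.00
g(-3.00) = 0.15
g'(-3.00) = 0.15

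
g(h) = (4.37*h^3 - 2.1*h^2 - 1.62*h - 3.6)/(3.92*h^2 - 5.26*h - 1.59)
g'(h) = (5.26 - 7.84*h)*(4.37*h^3 - 2.1*h^2 - 1.62*h - 3.6)/(3.92*h^2 - 5.26*h - 1.59)^2 + (13.11*h^2 - 4.2*h - 1.62)/(3.92*h^2 - 5.26*h - 1.59)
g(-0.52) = -1.79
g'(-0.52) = -5.70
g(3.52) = 5.45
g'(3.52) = 0.85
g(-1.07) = -1.13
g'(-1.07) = 0.29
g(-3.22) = -2.97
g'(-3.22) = 1.02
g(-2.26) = -2.02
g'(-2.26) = 0.94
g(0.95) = 1.08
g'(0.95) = -1.27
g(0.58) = 1.32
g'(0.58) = -0.39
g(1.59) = -140.61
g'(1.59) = -24002.01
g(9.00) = 11.16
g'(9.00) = 1.09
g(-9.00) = -9.21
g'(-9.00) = 1.10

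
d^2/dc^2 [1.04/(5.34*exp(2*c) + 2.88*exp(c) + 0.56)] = (1.04*(10.68*exp(c) + 2.88)*(21.36*exp(c) + 5.76)*exp(c) - (22.2144*exp(c) + 2.9952)*(5.34*exp(2*c) + 2.88*exp(c) + 0.56))*exp(c)/(5.34*exp(2*c) + 2.88*exp(c) + 0.56)^3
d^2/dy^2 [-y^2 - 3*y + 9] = -2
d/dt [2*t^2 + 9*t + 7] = 4*t + 9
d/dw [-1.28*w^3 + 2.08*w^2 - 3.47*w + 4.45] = -3.84*w^2 + 4.16*w - 3.47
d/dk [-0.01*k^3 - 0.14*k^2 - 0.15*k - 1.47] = -0.03*k^2 - 0.28*k - 0.15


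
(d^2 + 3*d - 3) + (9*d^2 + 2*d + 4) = 10*d^2 + 5*d + 1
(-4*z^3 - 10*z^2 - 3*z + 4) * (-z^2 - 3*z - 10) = 4*z^5 + 22*z^4 + 73*z^3 + 105*z^2 + 18*z - 40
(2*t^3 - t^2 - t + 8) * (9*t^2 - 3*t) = 18*t^5 - 15*t^4 - 6*t^3 + 75*t^2 - 24*t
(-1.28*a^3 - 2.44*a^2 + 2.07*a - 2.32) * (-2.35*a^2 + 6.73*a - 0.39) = 3.008*a^5 - 2.8804*a^4 - 20.7865*a^3 + 20.3347*a^2 - 16.4209*a + 0.9048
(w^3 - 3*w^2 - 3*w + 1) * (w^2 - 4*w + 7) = w^5 - 7*w^4 + 16*w^3 - 8*w^2 - 25*w + 7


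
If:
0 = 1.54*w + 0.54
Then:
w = -0.35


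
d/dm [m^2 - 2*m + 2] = 2*m - 2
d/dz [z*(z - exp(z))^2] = (z - exp(z))*(2*z*(1 - exp(z)) + z - exp(z))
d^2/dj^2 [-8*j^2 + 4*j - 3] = -16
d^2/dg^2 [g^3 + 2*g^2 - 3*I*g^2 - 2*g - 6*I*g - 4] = 6*g + 4 - 6*I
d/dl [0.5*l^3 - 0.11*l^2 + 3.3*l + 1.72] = 1.5*l^2 - 0.22*l + 3.3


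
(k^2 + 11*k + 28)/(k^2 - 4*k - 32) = (k + 7)/(k - 8)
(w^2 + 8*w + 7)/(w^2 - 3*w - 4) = (w + 7)/(w - 4)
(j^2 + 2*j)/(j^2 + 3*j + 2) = j/(j + 1)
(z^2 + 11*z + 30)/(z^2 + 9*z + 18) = (z + 5)/(z + 3)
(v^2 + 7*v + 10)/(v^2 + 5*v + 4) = (v^2 + 7*v + 10)/(v^2 + 5*v + 4)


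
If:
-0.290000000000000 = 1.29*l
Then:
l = -0.22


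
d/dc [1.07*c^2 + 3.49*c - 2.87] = 2.14*c + 3.49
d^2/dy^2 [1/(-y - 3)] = -2/(y + 3)^3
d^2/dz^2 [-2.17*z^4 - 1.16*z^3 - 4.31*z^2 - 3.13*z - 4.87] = -26.04*z^2 - 6.96*z - 8.62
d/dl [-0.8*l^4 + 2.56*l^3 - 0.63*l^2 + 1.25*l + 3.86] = -3.2*l^3 + 7.68*l^2 - 1.26*l + 1.25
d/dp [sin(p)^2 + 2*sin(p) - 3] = 2*(sin(p) + 1)*cos(p)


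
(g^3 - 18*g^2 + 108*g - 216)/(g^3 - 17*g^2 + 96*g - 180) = (g - 6)/(g - 5)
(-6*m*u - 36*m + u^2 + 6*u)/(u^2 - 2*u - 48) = (-6*m + u)/(u - 8)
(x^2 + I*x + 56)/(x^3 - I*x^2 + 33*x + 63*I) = (x + 8*I)/(x^2 + 6*I*x - 9)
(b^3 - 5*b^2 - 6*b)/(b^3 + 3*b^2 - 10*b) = (b^2 - 5*b - 6)/(b^2 + 3*b - 10)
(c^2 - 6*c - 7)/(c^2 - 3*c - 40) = (-c^2 + 6*c + 7)/(-c^2 + 3*c + 40)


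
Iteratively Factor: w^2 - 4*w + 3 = (w - 3)*(w - 1)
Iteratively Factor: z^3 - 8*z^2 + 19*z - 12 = (z - 4)*(z^2 - 4*z + 3) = (z - 4)*(z - 1)*(z - 3)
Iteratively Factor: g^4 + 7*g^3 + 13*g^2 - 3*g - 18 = (g + 2)*(g^3 + 5*g^2 + 3*g - 9) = (g + 2)*(g + 3)*(g^2 + 2*g - 3) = (g + 2)*(g + 3)^2*(g - 1)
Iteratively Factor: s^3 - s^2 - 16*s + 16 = (s - 4)*(s^2 + 3*s - 4) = (s - 4)*(s + 4)*(s - 1)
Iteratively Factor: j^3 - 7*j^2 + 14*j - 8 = (j - 2)*(j^2 - 5*j + 4) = (j - 2)*(j - 1)*(j - 4)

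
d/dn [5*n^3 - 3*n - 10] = 15*n^2 - 3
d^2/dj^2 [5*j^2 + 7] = 10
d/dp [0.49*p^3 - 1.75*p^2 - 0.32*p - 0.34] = 1.47*p^2 - 3.5*p - 0.32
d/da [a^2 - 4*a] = 2*a - 4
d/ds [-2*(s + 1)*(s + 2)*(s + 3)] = -6*s^2 - 24*s - 22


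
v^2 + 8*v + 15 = (v + 3)*(v + 5)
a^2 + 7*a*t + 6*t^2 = (a + t)*(a + 6*t)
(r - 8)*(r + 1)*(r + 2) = r^3 - 5*r^2 - 22*r - 16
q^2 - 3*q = q*(q - 3)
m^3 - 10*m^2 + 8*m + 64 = (m - 8)*(m - 4)*(m + 2)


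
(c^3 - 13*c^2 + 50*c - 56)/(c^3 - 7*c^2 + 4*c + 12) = (c^2 - 11*c + 28)/(c^2 - 5*c - 6)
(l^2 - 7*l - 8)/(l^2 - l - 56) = (l + 1)/(l + 7)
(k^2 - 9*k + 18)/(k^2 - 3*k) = (k - 6)/k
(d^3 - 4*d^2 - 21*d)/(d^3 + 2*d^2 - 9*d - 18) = d*(d - 7)/(d^2 - d - 6)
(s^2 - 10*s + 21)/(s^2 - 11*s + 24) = (s - 7)/(s - 8)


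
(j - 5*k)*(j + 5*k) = j^2 - 25*k^2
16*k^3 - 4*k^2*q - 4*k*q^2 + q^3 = (-4*k + q)*(-2*k + q)*(2*k + q)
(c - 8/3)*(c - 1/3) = c^2 - 3*c + 8/9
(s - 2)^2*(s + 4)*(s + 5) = s^4 + 5*s^3 - 12*s^2 - 44*s + 80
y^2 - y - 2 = (y - 2)*(y + 1)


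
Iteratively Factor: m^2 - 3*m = (m - 3)*(m)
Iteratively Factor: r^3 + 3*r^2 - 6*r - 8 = (r + 4)*(r^2 - r - 2) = (r - 2)*(r + 4)*(r + 1)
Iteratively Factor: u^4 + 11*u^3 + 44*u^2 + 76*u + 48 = (u + 2)*(u^3 + 9*u^2 + 26*u + 24) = (u + 2)^2*(u^2 + 7*u + 12) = (u + 2)^2*(u + 4)*(u + 3)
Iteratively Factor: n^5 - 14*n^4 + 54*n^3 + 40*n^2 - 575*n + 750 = (n + 3)*(n^4 - 17*n^3 + 105*n^2 - 275*n + 250) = (n - 5)*(n + 3)*(n^3 - 12*n^2 + 45*n - 50) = (n - 5)^2*(n + 3)*(n^2 - 7*n + 10) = (n - 5)^2*(n - 2)*(n + 3)*(n - 5)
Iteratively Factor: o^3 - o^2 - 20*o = (o + 4)*(o^2 - 5*o) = o*(o + 4)*(o - 5)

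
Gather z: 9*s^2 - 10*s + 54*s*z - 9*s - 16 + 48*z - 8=9*s^2 - 19*s + z*(54*s + 48) - 24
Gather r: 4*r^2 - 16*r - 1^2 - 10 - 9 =4*r^2 - 16*r - 20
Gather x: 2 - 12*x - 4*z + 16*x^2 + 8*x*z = 16*x^2 + x*(8*z - 12) - 4*z + 2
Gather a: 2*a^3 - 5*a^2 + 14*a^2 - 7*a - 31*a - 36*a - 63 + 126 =2*a^3 + 9*a^2 - 74*a + 63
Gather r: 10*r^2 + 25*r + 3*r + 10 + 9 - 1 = 10*r^2 + 28*r + 18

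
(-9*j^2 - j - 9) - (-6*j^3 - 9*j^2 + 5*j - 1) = 6*j^3 - 6*j - 8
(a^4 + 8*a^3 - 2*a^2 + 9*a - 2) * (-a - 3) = -a^5 - 11*a^4 - 22*a^3 - 3*a^2 - 25*a + 6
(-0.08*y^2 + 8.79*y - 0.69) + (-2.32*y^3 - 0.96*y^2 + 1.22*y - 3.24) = -2.32*y^3 - 1.04*y^2 + 10.01*y - 3.93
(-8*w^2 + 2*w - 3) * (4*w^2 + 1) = -32*w^4 + 8*w^3 - 20*w^2 + 2*w - 3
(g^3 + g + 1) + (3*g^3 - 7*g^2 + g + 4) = 4*g^3 - 7*g^2 + 2*g + 5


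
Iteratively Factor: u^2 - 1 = (u + 1)*(u - 1)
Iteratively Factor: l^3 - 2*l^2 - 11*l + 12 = (l - 1)*(l^2 - l - 12) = (l - 1)*(l + 3)*(l - 4)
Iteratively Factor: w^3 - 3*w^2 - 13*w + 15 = (w + 3)*(w^2 - 6*w + 5) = (w - 5)*(w + 3)*(w - 1)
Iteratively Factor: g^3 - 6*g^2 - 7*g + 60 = (g + 3)*(g^2 - 9*g + 20) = (g - 5)*(g + 3)*(g - 4)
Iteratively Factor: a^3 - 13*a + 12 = (a - 1)*(a^2 + a - 12) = (a - 1)*(a + 4)*(a - 3)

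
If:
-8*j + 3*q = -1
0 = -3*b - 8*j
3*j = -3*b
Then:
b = 0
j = 0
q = -1/3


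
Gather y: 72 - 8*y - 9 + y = 63 - 7*y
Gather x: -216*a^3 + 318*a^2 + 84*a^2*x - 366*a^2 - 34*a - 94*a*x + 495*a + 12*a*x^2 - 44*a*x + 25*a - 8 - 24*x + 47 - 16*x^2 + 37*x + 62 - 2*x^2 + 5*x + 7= -216*a^3 - 48*a^2 + 486*a + x^2*(12*a - 18) + x*(84*a^2 - 138*a + 18) + 108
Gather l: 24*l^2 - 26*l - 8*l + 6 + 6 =24*l^2 - 34*l + 12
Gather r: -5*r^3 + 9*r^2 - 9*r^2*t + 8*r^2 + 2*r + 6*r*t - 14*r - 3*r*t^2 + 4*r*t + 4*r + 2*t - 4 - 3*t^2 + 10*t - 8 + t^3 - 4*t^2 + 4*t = -5*r^3 + r^2*(17 - 9*t) + r*(-3*t^2 + 10*t - 8) + t^3 - 7*t^2 + 16*t - 12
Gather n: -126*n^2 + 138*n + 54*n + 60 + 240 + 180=-126*n^2 + 192*n + 480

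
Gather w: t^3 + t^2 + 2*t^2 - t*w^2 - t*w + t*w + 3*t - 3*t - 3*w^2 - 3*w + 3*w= t^3 + 3*t^2 + w^2*(-t - 3)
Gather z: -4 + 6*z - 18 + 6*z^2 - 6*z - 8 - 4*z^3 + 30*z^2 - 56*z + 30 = -4*z^3 + 36*z^2 - 56*z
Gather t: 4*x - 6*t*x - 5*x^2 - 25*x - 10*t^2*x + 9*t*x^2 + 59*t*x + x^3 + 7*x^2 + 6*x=-10*t^2*x + t*(9*x^2 + 53*x) + x^3 + 2*x^2 - 15*x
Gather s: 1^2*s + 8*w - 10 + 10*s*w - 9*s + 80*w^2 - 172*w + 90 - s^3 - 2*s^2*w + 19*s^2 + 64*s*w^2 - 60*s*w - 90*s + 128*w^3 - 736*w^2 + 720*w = -s^3 + s^2*(19 - 2*w) + s*(64*w^2 - 50*w - 98) + 128*w^3 - 656*w^2 + 556*w + 80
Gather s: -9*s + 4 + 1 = 5 - 9*s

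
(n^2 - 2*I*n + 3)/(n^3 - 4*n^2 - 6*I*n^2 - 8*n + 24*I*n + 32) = (n^2 - 2*I*n + 3)/(n^3 + n^2*(-4 - 6*I) + n*(-8 + 24*I) + 32)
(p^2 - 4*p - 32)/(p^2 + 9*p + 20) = (p - 8)/(p + 5)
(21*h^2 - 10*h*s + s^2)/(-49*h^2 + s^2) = (-3*h + s)/(7*h + s)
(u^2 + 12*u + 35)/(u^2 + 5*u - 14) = (u + 5)/(u - 2)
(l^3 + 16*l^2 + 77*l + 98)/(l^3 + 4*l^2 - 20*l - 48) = (l^2 + 14*l + 49)/(l^2 + 2*l - 24)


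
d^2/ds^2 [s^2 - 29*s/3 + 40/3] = 2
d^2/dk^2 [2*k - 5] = 0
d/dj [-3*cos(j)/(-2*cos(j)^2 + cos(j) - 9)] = 3*(cos(2*j) - 8)*sin(j)/(-cos(j) + cos(2*j) + 10)^2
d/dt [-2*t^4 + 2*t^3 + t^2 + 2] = 2*t*(-4*t^2 + 3*t + 1)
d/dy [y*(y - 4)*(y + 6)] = 3*y^2 + 4*y - 24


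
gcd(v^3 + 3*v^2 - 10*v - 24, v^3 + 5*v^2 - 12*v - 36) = v^2 - v - 6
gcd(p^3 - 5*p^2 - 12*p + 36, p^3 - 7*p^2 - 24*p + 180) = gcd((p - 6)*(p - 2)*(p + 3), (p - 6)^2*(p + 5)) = p - 6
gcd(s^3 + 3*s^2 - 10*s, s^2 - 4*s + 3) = 1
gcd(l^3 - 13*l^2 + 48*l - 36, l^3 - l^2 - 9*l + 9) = l - 1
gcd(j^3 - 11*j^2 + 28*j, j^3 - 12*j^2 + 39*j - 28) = j^2 - 11*j + 28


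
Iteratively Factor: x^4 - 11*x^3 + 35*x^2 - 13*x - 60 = (x - 5)*(x^3 - 6*x^2 + 5*x + 12) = (x - 5)*(x - 3)*(x^2 - 3*x - 4) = (x - 5)*(x - 4)*(x - 3)*(x + 1)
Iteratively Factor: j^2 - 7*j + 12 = (j - 4)*(j - 3)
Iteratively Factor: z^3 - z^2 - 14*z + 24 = (z + 4)*(z^2 - 5*z + 6) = (z - 3)*(z + 4)*(z - 2)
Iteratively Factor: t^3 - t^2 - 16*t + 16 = (t + 4)*(t^2 - 5*t + 4) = (t - 1)*(t + 4)*(t - 4)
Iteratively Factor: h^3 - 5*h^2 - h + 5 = (h + 1)*(h^2 - 6*h + 5) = (h - 1)*(h + 1)*(h - 5)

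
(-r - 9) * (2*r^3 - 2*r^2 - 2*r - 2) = -2*r^4 - 16*r^3 + 20*r^2 + 20*r + 18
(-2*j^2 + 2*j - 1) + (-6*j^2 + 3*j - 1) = -8*j^2 + 5*j - 2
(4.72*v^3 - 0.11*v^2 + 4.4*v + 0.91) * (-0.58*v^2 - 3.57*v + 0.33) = -2.7376*v^5 - 16.7866*v^4 - 0.6017*v^3 - 16.2721*v^2 - 1.7967*v + 0.3003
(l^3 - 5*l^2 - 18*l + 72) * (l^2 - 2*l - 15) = l^5 - 7*l^4 - 23*l^3 + 183*l^2 + 126*l - 1080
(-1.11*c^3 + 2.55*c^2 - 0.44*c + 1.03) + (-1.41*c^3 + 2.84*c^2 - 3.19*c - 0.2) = -2.52*c^3 + 5.39*c^2 - 3.63*c + 0.83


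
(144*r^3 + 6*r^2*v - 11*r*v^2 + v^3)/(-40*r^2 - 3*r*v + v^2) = (-18*r^2 - 3*r*v + v^2)/(5*r + v)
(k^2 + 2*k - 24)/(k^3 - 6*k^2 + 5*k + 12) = (k + 6)/(k^2 - 2*k - 3)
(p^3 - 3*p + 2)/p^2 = p - 3/p + 2/p^2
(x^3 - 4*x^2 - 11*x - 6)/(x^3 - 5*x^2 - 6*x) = (x + 1)/x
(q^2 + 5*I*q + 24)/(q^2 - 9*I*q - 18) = (q + 8*I)/(q - 6*I)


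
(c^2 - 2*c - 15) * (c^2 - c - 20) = c^4 - 3*c^3 - 33*c^2 + 55*c + 300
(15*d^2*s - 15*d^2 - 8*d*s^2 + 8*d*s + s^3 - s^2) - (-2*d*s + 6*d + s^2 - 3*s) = 15*d^2*s - 15*d^2 - 8*d*s^2 + 10*d*s - 6*d + s^3 - 2*s^2 + 3*s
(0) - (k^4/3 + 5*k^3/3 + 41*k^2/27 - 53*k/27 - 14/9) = -k^4/3 - 5*k^3/3 - 41*k^2/27 + 53*k/27 + 14/9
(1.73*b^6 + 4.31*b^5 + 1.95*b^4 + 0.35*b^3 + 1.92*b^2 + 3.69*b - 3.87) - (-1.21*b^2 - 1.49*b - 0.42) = 1.73*b^6 + 4.31*b^5 + 1.95*b^4 + 0.35*b^3 + 3.13*b^2 + 5.18*b - 3.45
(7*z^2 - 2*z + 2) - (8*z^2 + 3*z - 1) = -z^2 - 5*z + 3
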